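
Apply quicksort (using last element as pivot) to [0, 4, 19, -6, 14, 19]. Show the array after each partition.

Partition 1: pivot=19 at index 5 -> [0, 4, 19, -6, 14, 19]
Partition 2: pivot=14 at index 3 -> [0, 4, -6, 14, 19, 19]
Partition 3: pivot=-6 at index 0 -> [-6, 4, 0, 14, 19, 19]
Partition 4: pivot=0 at index 1 -> [-6, 0, 4, 14, 19, 19]


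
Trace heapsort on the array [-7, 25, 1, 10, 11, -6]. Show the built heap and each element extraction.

Build heap: [25, 11, 1, 10, -7, -6]
Extract 25: [11, 10, 1, -6, -7, 25]
Extract 11: [10, -6, 1, -7, 11, 25]
Extract 10: [1, -6, -7, 10, 11, 25]
Extract 1: [-6, -7, 1, 10, 11, 25]
Extract -6: [-7, -6, 1, 10, 11, 25]


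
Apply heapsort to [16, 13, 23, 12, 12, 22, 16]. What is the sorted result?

Build heap: [23, 13, 22, 12, 12, 16, 16]
Extract 23: [22, 13, 16, 12, 12, 16, 23]
Extract 22: [16, 13, 16, 12, 12, 22, 23]
Extract 16: [16, 13, 12, 12, 16, 22, 23]
Extract 16: [13, 12, 12, 16, 16, 22, 23]
Extract 13: [12, 12, 13, 16, 16, 22, 23]
Extract 12: [12, 12, 13, 16, 16, 22, 23]


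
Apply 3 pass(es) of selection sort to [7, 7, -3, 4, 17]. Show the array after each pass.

Pass 1: Select minimum -3 at index 2, swap -> [-3, 7, 7, 4, 17]
Pass 2: Select minimum 4 at index 3, swap -> [-3, 4, 7, 7, 17]
Pass 3: Select minimum 7 at index 2, swap -> [-3, 4, 7, 7, 17]


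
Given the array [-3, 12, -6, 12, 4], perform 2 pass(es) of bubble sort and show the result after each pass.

After pass 1: [-3, -6, 12, 4, 12] (2 swaps)
After pass 2: [-6, -3, 4, 12, 12] (2 swaps)
Total swaps: 4


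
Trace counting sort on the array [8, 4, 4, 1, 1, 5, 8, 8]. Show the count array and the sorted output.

Count array: [0, 2, 0, 0, 2, 1, 0, 0, 3]
(count[i] = number of elements equal to i)
Cumulative count: [0, 2, 2, 2, 4, 5, 5, 5, 8]
Sorted: [1, 1, 4, 4, 5, 8, 8, 8]


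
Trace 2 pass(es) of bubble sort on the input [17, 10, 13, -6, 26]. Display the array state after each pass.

After pass 1: [10, 13, -6, 17, 26] (3 swaps)
After pass 2: [10, -6, 13, 17, 26] (1 swaps)
Total swaps: 4


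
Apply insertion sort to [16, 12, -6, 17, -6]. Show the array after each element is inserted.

First element 16 is already 'sorted'
Insert 12: shifted 1 elements -> [12, 16, -6, 17, -6]
Insert -6: shifted 2 elements -> [-6, 12, 16, 17, -6]
Insert 17: shifted 0 elements -> [-6, 12, 16, 17, -6]
Insert -6: shifted 3 elements -> [-6, -6, 12, 16, 17]


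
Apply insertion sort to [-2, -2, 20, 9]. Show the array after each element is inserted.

First element -2 is already 'sorted'
Insert -2: shifted 0 elements -> [-2, -2, 20, 9]
Insert 20: shifted 0 elements -> [-2, -2, 20, 9]
Insert 9: shifted 1 elements -> [-2, -2, 9, 20]


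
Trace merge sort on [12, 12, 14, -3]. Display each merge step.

Divide and conquer:
  Merge [12] + [12] -> [12, 12]
  Merge [14] + [-3] -> [-3, 14]
  Merge [12, 12] + [-3, 14] -> [-3, 12, 12, 14]


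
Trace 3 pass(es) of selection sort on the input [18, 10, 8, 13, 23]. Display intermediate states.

Pass 1: Select minimum 8 at index 2, swap -> [8, 10, 18, 13, 23]
Pass 2: Select minimum 10 at index 1, swap -> [8, 10, 18, 13, 23]
Pass 3: Select minimum 13 at index 3, swap -> [8, 10, 13, 18, 23]


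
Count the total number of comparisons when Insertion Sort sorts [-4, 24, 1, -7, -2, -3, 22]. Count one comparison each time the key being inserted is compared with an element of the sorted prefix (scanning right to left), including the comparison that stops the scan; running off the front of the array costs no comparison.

Insert 24: -4 <= 24 (stop) = 1 comparison(s) -> [-4, 24, 1, -7, -2, -3, 22]
Insert 1: 24 > 1 (shift), -4 <= 1 (stop) = 2 comparison(s) -> [-4, 1, 24, -7, -2, -3, 22]
Insert -7: 24 > -7 (shift), 1 > -7 (shift), -4 > -7 (shift), reached front = 3 comparison(s) -> [-7, -4, 1, 24, -2, -3, 22]
Insert -2: 24 > -2 (shift), 1 > -2 (shift), -4 <= -2 (stop) = 3 comparison(s) -> [-7, -4, -2, 1, 24, -3, 22]
Insert -3: 24 > -3 (shift), 1 > -3 (shift), -2 > -3 (shift), -4 <= -3 (stop) = 4 comparison(s) -> [-7, -4, -3, -2, 1, 24, 22]
Insert 22: 24 > 22 (shift), 1 <= 22 (stop) = 2 comparison(s) -> [-7, -4, -3, -2, 1, 22, 24]
Total comparisons: 1 + 2 + 3 + 3 + 4 + 2 = 15


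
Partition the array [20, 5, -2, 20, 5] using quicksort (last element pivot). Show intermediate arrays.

Partition 1: pivot=5 at index 2 -> [5, -2, 5, 20, 20]
Partition 2: pivot=-2 at index 0 -> [-2, 5, 5, 20, 20]
Partition 3: pivot=20 at index 4 -> [-2, 5, 5, 20, 20]


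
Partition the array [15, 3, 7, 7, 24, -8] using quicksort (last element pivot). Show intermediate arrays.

Partition 1: pivot=-8 at index 0 -> [-8, 3, 7, 7, 24, 15]
Partition 2: pivot=15 at index 4 -> [-8, 3, 7, 7, 15, 24]
Partition 3: pivot=7 at index 3 -> [-8, 3, 7, 7, 15, 24]
Partition 4: pivot=7 at index 2 -> [-8, 3, 7, 7, 15, 24]


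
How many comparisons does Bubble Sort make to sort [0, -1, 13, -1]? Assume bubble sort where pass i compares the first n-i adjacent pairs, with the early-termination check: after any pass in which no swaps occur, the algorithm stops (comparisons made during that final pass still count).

Pass 1: compare adjacent pairs (0,1)..(2,3) = 3 comparison(s), 2 swap(s) -> [-1, 0, -1, 13]
Pass 2: compare adjacent pairs (0,1)..(1,2) = 2 comparison(s), 1 swap(s) -> [-1, -1, 0, 13]
Pass 3: compare adjacent pairs (0,1)..(0,1) = 1 comparison(s), 0 swap(s) -> [-1, -1, 0, 13]
No swaps in this pass, so bubble sort stops here.
Total comparisons: 3 + 2 + 1 = 6


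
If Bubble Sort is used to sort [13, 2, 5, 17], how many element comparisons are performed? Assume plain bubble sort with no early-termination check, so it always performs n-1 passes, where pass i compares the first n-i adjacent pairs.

Pass 1: compare adjacent pairs (0,1)..(2,3) = 3 comparison(s), 2 swap(s) -> [2, 5, 13, 17]
Pass 2: compare adjacent pairs (0,1)..(1,2) = 2 comparison(s), 0 swap(s) -> [2, 5, 13, 17]
Pass 3: compare adjacent pairs (0,1)..(0,1) = 1 comparison(s), 0 swap(s) -> [2, 5, 13, 17]
Total comparisons: 3 + 2 + 1 = 6


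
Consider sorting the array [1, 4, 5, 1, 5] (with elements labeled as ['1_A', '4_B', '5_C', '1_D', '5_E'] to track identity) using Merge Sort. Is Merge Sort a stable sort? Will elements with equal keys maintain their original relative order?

Trace Merge Sort on the labeled array (the key is the number; the letter only tracks identity):
  Merge [1_A] + [4_B] -> [1_A, 4_B]
  Merge [1_D] + [5_E] -> [1_D, 5_E]
  Merge [5_C] + [1_D, 5_E] -> [1_D, 5_C, 5_E]
  Merge [1_A, 4_B] + [1_D, 5_C, 5_E] -> [1_A, 1_D, 4_B, 5_C, 5_E]
Final order: [1_A, 1_D, 4_B, 5_C, 5_E]
Equal keys:
  value 1: originally 1_A, 1_D; after sorting 1_A, 1_D -> order preserved
  value 5: originally 5_C, 5_E; after sorting 5_C, 5_E -> order preserved
All equal keys kept their original relative order. Merge Sort is stable: when the heads of the two halves are equal the merge takes from the left half first.
Answer: Stable


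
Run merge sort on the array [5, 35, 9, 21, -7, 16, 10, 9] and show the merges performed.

Divide and conquer:
  Merge [5] + [35] -> [5, 35]
  Merge [9] + [21] -> [9, 21]
  Merge [5, 35] + [9, 21] -> [5, 9, 21, 35]
  Merge [-7] + [16] -> [-7, 16]
  Merge [10] + [9] -> [9, 10]
  Merge [-7, 16] + [9, 10] -> [-7, 9, 10, 16]
  Merge [5, 9, 21, 35] + [-7, 9, 10, 16] -> [-7, 5, 9, 9, 10, 16, 21, 35]


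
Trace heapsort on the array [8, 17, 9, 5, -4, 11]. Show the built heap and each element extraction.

Build heap: [17, 8, 11, 5, -4, 9]
Extract 17: [11, 8, 9, 5, -4, 17]
Extract 11: [9, 8, -4, 5, 11, 17]
Extract 9: [8, 5, -4, 9, 11, 17]
Extract 8: [5, -4, 8, 9, 11, 17]
Extract 5: [-4, 5, 8, 9, 11, 17]


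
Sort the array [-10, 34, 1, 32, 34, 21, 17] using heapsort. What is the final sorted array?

Build heap: [34, 34, 21, 32, -10, 1, 17]
Extract 34: [34, 32, 21, 17, -10, 1, 34]
Extract 34: [32, 17, 21, 1, -10, 34, 34]
Extract 32: [21, 17, -10, 1, 32, 34, 34]
Extract 21: [17, 1, -10, 21, 32, 34, 34]
Extract 17: [1, -10, 17, 21, 32, 34, 34]
Extract 1: [-10, 1, 17, 21, 32, 34, 34]


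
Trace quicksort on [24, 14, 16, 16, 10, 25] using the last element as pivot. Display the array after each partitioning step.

Partition 1: pivot=25 at index 5 -> [24, 14, 16, 16, 10, 25]
Partition 2: pivot=10 at index 0 -> [10, 14, 16, 16, 24, 25]
Partition 3: pivot=24 at index 4 -> [10, 14, 16, 16, 24, 25]
Partition 4: pivot=16 at index 3 -> [10, 14, 16, 16, 24, 25]
Partition 5: pivot=16 at index 2 -> [10, 14, 16, 16, 24, 25]


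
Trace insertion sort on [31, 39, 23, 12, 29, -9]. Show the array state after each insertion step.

First element 31 is already 'sorted'
Insert 39: shifted 0 elements -> [31, 39, 23, 12, 29, -9]
Insert 23: shifted 2 elements -> [23, 31, 39, 12, 29, -9]
Insert 12: shifted 3 elements -> [12, 23, 31, 39, 29, -9]
Insert 29: shifted 2 elements -> [12, 23, 29, 31, 39, -9]
Insert -9: shifted 5 elements -> [-9, 12, 23, 29, 31, 39]


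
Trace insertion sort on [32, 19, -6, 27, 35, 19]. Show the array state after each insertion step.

First element 32 is already 'sorted'
Insert 19: shifted 1 elements -> [19, 32, -6, 27, 35, 19]
Insert -6: shifted 2 elements -> [-6, 19, 32, 27, 35, 19]
Insert 27: shifted 1 elements -> [-6, 19, 27, 32, 35, 19]
Insert 35: shifted 0 elements -> [-6, 19, 27, 32, 35, 19]
Insert 19: shifted 3 elements -> [-6, 19, 19, 27, 32, 35]


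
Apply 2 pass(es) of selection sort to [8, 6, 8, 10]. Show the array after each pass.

Pass 1: Select minimum 6 at index 1, swap -> [6, 8, 8, 10]
Pass 2: Select minimum 8 at index 1, swap -> [6, 8, 8, 10]


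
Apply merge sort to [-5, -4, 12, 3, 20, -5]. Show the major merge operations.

Divide and conquer:
  Merge [-4] + [12] -> [-4, 12]
  Merge [-5] + [-4, 12] -> [-5, -4, 12]
  Merge [20] + [-5] -> [-5, 20]
  Merge [3] + [-5, 20] -> [-5, 3, 20]
  Merge [-5, -4, 12] + [-5, 3, 20] -> [-5, -5, -4, 3, 12, 20]


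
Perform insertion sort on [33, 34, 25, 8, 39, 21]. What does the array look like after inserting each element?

First element 33 is already 'sorted'
Insert 34: shifted 0 elements -> [33, 34, 25, 8, 39, 21]
Insert 25: shifted 2 elements -> [25, 33, 34, 8, 39, 21]
Insert 8: shifted 3 elements -> [8, 25, 33, 34, 39, 21]
Insert 39: shifted 0 elements -> [8, 25, 33, 34, 39, 21]
Insert 21: shifted 4 elements -> [8, 21, 25, 33, 34, 39]


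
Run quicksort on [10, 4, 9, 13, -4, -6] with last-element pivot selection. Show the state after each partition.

Partition 1: pivot=-6 at index 0 -> [-6, 4, 9, 13, -4, 10]
Partition 2: pivot=10 at index 4 -> [-6, 4, 9, -4, 10, 13]
Partition 3: pivot=-4 at index 1 -> [-6, -4, 9, 4, 10, 13]
Partition 4: pivot=4 at index 2 -> [-6, -4, 4, 9, 10, 13]


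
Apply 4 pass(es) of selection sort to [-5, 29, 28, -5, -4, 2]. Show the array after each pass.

Pass 1: Select minimum -5 at index 0, swap -> [-5, 29, 28, -5, -4, 2]
Pass 2: Select minimum -5 at index 3, swap -> [-5, -5, 28, 29, -4, 2]
Pass 3: Select minimum -4 at index 4, swap -> [-5, -5, -4, 29, 28, 2]
Pass 4: Select minimum 2 at index 5, swap -> [-5, -5, -4, 2, 28, 29]


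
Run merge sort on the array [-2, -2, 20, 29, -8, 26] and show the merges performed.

Divide and conquer:
  Merge [-2] + [20] -> [-2, 20]
  Merge [-2] + [-2, 20] -> [-2, -2, 20]
  Merge [-8] + [26] -> [-8, 26]
  Merge [29] + [-8, 26] -> [-8, 26, 29]
  Merge [-2, -2, 20] + [-8, 26, 29] -> [-8, -2, -2, 20, 26, 29]


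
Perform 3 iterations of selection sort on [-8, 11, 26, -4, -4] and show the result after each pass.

Pass 1: Select minimum -8 at index 0, swap -> [-8, 11, 26, -4, -4]
Pass 2: Select minimum -4 at index 3, swap -> [-8, -4, 26, 11, -4]
Pass 3: Select minimum -4 at index 4, swap -> [-8, -4, -4, 11, 26]


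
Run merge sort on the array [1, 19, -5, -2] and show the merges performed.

Divide and conquer:
  Merge [1] + [19] -> [1, 19]
  Merge [-5] + [-2] -> [-5, -2]
  Merge [1, 19] + [-5, -2] -> [-5, -2, 1, 19]


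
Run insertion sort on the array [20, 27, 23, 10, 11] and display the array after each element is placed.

First element 20 is already 'sorted'
Insert 27: shifted 0 elements -> [20, 27, 23, 10, 11]
Insert 23: shifted 1 elements -> [20, 23, 27, 10, 11]
Insert 10: shifted 3 elements -> [10, 20, 23, 27, 11]
Insert 11: shifted 3 elements -> [10, 11, 20, 23, 27]


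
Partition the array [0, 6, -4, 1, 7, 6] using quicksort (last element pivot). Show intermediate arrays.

Partition 1: pivot=6 at index 4 -> [0, 6, -4, 1, 6, 7]
Partition 2: pivot=1 at index 2 -> [0, -4, 1, 6, 6, 7]
Partition 3: pivot=-4 at index 0 -> [-4, 0, 1, 6, 6, 7]


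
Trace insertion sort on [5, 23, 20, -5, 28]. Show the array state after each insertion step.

First element 5 is already 'sorted'
Insert 23: shifted 0 elements -> [5, 23, 20, -5, 28]
Insert 20: shifted 1 elements -> [5, 20, 23, -5, 28]
Insert -5: shifted 3 elements -> [-5, 5, 20, 23, 28]
Insert 28: shifted 0 elements -> [-5, 5, 20, 23, 28]


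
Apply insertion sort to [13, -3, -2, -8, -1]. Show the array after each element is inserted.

First element 13 is already 'sorted'
Insert -3: shifted 1 elements -> [-3, 13, -2, -8, -1]
Insert -2: shifted 1 elements -> [-3, -2, 13, -8, -1]
Insert -8: shifted 3 elements -> [-8, -3, -2, 13, -1]
Insert -1: shifted 1 elements -> [-8, -3, -2, -1, 13]


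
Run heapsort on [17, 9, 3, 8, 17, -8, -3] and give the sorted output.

Build heap: [17, 17, 3, 8, 9, -8, -3]
Extract 17: [17, 9, 3, 8, -3, -8, 17]
Extract 17: [9, 8, 3, -8, -3, 17, 17]
Extract 9: [8, -3, 3, -8, 9, 17, 17]
Extract 8: [3, -3, -8, 8, 9, 17, 17]
Extract 3: [-3, -8, 3, 8, 9, 17, 17]
Extract -3: [-8, -3, 3, 8, 9, 17, 17]


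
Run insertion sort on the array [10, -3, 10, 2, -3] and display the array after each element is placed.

First element 10 is already 'sorted'
Insert -3: shifted 1 elements -> [-3, 10, 10, 2, -3]
Insert 10: shifted 0 elements -> [-3, 10, 10, 2, -3]
Insert 2: shifted 2 elements -> [-3, 2, 10, 10, -3]
Insert -3: shifted 3 elements -> [-3, -3, 2, 10, 10]


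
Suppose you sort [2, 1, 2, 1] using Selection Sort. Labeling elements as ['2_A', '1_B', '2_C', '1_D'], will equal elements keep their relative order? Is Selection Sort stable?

Trace Selection Sort on the labeled array (the key is the number; the letter only tracks identity):
  Pass 1: minimum of unsorted part is 1_B at index 1; swap it with 2_A at index 0 -> [1_B, 2_A, 2_C, 1_D]
  Pass 2: minimum of unsorted part is 1_D at index 3; swap it with 2_A at index 1 -> [1_B, 1_D, 2_C, 2_A]
  Pass 3: minimum 2_C is already at index 2; no swap -> [1_B, 1_D, 2_C, 2_A]
Final order: [1_B, 1_D, 2_C, 2_A]
Equal keys:
  value 1: originally 1_B, 1_D; after sorting 1_B, 1_D -> order preserved
  value 2: originally 2_A, 2_C; after sorting 2_C, 2_A -> order changed
Equal keys were reordered, so Selection Sort is not stable: the long-range swap that moves the minimum into place can carry an element past an equal key. (One such input is enough; an unstable sort may happen to preserve order on other inputs, but it gives no guarantee.)
Answer: Not stable


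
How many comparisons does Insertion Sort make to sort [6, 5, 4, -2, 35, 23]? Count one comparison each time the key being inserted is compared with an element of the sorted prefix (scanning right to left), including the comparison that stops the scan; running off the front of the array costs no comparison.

Insert 5: 6 > 5 (shift), reached front = 1 comparison(s) -> [5, 6, 4, -2, 35, 23]
Insert 4: 6 > 4 (shift), 5 > 4 (shift), reached front = 2 comparison(s) -> [4, 5, 6, -2, 35, 23]
Insert -2: 6 > -2 (shift), 5 > -2 (shift), 4 > -2 (shift), reached front = 3 comparison(s) -> [-2, 4, 5, 6, 35, 23]
Insert 35: 6 <= 35 (stop) = 1 comparison(s) -> [-2, 4, 5, 6, 35, 23]
Insert 23: 35 > 23 (shift), 6 <= 23 (stop) = 2 comparison(s) -> [-2, 4, 5, 6, 23, 35]
Total comparisons: 1 + 2 + 3 + 1 + 2 = 9


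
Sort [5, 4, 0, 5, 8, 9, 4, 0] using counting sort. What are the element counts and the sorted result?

Count array: [2, 0, 0, 0, 2, 2, 0, 0, 1, 1]
(count[i] = number of elements equal to i)
Cumulative count: [2, 2, 2, 2, 4, 6, 6, 6, 7, 8]
Sorted: [0, 0, 4, 4, 5, 5, 8, 9]


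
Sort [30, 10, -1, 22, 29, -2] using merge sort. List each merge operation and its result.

Divide and conquer:
  Merge [10] + [-1] -> [-1, 10]
  Merge [30] + [-1, 10] -> [-1, 10, 30]
  Merge [29] + [-2] -> [-2, 29]
  Merge [22] + [-2, 29] -> [-2, 22, 29]
  Merge [-1, 10, 30] + [-2, 22, 29] -> [-2, -1, 10, 22, 29, 30]


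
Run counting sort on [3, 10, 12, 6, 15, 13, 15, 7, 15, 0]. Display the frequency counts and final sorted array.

Count array: [1, 0, 0, 1, 0, 0, 1, 1, 0, 0, 1, 0, 1, 1, 0, 3]
(count[i] = number of elements equal to i)
Cumulative count: [1, 1, 1, 2, 2, 2, 3, 4, 4, 4, 5, 5, 6, 7, 7, 10]
Sorted: [0, 3, 6, 7, 10, 12, 13, 15, 15, 15]


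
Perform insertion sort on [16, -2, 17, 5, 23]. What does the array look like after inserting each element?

First element 16 is already 'sorted'
Insert -2: shifted 1 elements -> [-2, 16, 17, 5, 23]
Insert 17: shifted 0 elements -> [-2, 16, 17, 5, 23]
Insert 5: shifted 2 elements -> [-2, 5, 16, 17, 23]
Insert 23: shifted 0 elements -> [-2, 5, 16, 17, 23]


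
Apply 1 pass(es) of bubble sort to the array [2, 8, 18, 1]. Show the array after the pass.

After pass 1: [2, 8, 1, 18] (1 swaps)
Total swaps: 1


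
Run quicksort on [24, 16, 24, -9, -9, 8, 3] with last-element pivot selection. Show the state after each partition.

Partition 1: pivot=3 at index 2 -> [-9, -9, 3, 24, 16, 8, 24]
Partition 2: pivot=-9 at index 1 -> [-9, -9, 3, 24, 16, 8, 24]
Partition 3: pivot=24 at index 6 -> [-9, -9, 3, 24, 16, 8, 24]
Partition 4: pivot=8 at index 3 -> [-9, -9, 3, 8, 16, 24, 24]
Partition 5: pivot=24 at index 5 -> [-9, -9, 3, 8, 16, 24, 24]


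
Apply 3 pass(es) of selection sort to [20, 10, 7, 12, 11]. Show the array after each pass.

Pass 1: Select minimum 7 at index 2, swap -> [7, 10, 20, 12, 11]
Pass 2: Select minimum 10 at index 1, swap -> [7, 10, 20, 12, 11]
Pass 3: Select minimum 11 at index 4, swap -> [7, 10, 11, 12, 20]


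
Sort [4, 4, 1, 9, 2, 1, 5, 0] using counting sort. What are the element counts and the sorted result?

Count array: [1, 2, 1, 0, 2, 1, 0, 0, 0, 1]
(count[i] = number of elements equal to i)
Cumulative count: [1, 3, 4, 4, 6, 7, 7, 7, 7, 8]
Sorted: [0, 1, 1, 2, 4, 4, 5, 9]


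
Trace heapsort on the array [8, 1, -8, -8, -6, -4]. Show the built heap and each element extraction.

Build heap: [8, 1, -4, -8, -6, -8]
Extract 8: [1, -6, -4, -8, -8, 8]
Extract 1: [-4, -6, -8, -8, 1, 8]
Extract -4: [-6, -8, -8, -4, 1, 8]
Extract -6: [-8, -8, -6, -4, 1, 8]
Extract -8: [-8, -8, -6, -4, 1, 8]


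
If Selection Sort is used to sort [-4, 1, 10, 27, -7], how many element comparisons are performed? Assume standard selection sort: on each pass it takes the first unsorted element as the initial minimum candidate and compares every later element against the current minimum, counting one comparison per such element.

Pass 1: scan indices 1..4 for the minimum = 4 comparison(s); min is -7, place at index 0 -> [-7, 1, 10, 27, -4]
Pass 2: scan indices 2..4 for the minimum = 3 comparison(s); min is -4, place at index 1 -> [-7, -4, 10, 27, 1]
Pass 3: scan indices 3..4 for the minimum = 2 comparison(s); min is 1, place at index 2 -> [-7, -4, 1, 27, 10]
Pass 4: scan indices 4..4 for the minimum = 1 comparison(s); min is 10, place at index 3 -> [-7, -4, 1, 10, 27]
Selection sort always scans the whole unsorted suffix, so the count is (n-1) + (n-2) + ... + 1 = n(n-1)/2 = 5*4/2 = 10 regardless of the input order.
Total comparisons: 4 + 3 + 2 + 1 = 10


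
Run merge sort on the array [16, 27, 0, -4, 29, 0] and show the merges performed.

Divide and conquer:
  Merge [27] + [0] -> [0, 27]
  Merge [16] + [0, 27] -> [0, 16, 27]
  Merge [29] + [0] -> [0, 29]
  Merge [-4] + [0, 29] -> [-4, 0, 29]
  Merge [0, 16, 27] + [-4, 0, 29] -> [-4, 0, 0, 16, 27, 29]


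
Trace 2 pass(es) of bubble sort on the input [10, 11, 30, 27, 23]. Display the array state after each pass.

After pass 1: [10, 11, 27, 23, 30] (2 swaps)
After pass 2: [10, 11, 23, 27, 30] (1 swaps)
Total swaps: 3


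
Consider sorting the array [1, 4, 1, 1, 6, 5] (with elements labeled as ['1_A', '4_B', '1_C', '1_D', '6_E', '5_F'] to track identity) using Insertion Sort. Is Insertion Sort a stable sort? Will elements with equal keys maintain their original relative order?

Trace Insertion Sort on the labeled array (the key is the number; the letter only tracks identity):
  Insert 4_B at index 1: [1_A, 4_B, 1_C, 1_D, 6_E, 5_F]
  Insert 1_C at index 1: [1_A, 1_C, 4_B, 1_D, 6_E, 5_F]
  Insert 1_D at index 2: [1_A, 1_C, 1_D, 4_B, 6_E, 5_F]
  Insert 6_E at index 4: [1_A, 1_C, 1_D, 4_B, 6_E, 5_F]
  Insert 5_F at index 4: [1_A, 1_C, 1_D, 4_B, 5_F, 6_E]
Final order: [1_A, 1_C, 1_D, 4_B, 5_F, 6_E]
Equal keys:
  value 1: originally 1_A, 1_C, 1_D; after sorting 1_A, 1_C, 1_D -> order preserved
All equal keys kept their original relative order. Insertion Sort is stable: elements are shifted only while they are strictly greater than the key, so a key is inserted after any equal elements already placed.
Answer: Stable


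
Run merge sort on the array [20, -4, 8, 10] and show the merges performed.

Divide and conquer:
  Merge [20] + [-4] -> [-4, 20]
  Merge [8] + [10] -> [8, 10]
  Merge [-4, 20] + [8, 10] -> [-4, 8, 10, 20]


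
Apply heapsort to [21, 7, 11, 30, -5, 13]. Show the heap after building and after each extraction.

Build heap: [30, 21, 13, 7, -5, 11]
Extract 30: [21, 11, 13, 7, -5, 30]
Extract 21: [13, 11, -5, 7, 21, 30]
Extract 13: [11, 7, -5, 13, 21, 30]
Extract 11: [7, -5, 11, 13, 21, 30]
Extract 7: [-5, 7, 11, 13, 21, 30]


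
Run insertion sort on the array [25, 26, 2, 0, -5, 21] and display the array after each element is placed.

First element 25 is already 'sorted'
Insert 26: shifted 0 elements -> [25, 26, 2, 0, -5, 21]
Insert 2: shifted 2 elements -> [2, 25, 26, 0, -5, 21]
Insert 0: shifted 3 elements -> [0, 2, 25, 26, -5, 21]
Insert -5: shifted 4 elements -> [-5, 0, 2, 25, 26, 21]
Insert 21: shifted 2 elements -> [-5, 0, 2, 21, 25, 26]


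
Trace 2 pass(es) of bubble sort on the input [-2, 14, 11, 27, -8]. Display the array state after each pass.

After pass 1: [-2, 11, 14, -8, 27] (2 swaps)
After pass 2: [-2, 11, -8, 14, 27] (1 swaps)
Total swaps: 3


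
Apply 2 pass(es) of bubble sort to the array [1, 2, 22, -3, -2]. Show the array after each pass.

After pass 1: [1, 2, -3, -2, 22] (2 swaps)
After pass 2: [1, -3, -2, 2, 22] (2 swaps)
Total swaps: 4


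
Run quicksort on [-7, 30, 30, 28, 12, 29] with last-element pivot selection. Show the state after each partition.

Partition 1: pivot=29 at index 3 -> [-7, 28, 12, 29, 30, 30]
Partition 2: pivot=12 at index 1 -> [-7, 12, 28, 29, 30, 30]
Partition 3: pivot=30 at index 5 -> [-7, 12, 28, 29, 30, 30]


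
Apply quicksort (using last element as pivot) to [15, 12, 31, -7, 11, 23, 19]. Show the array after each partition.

Partition 1: pivot=19 at index 4 -> [15, 12, -7, 11, 19, 23, 31]
Partition 2: pivot=11 at index 1 -> [-7, 11, 15, 12, 19, 23, 31]
Partition 3: pivot=12 at index 2 -> [-7, 11, 12, 15, 19, 23, 31]
Partition 4: pivot=31 at index 6 -> [-7, 11, 12, 15, 19, 23, 31]


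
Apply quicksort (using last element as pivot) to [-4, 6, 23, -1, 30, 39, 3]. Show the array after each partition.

Partition 1: pivot=3 at index 2 -> [-4, -1, 3, 6, 30, 39, 23]
Partition 2: pivot=-1 at index 1 -> [-4, -1, 3, 6, 30, 39, 23]
Partition 3: pivot=23 at index 4 -> [-4, -1, 3, 6, 23, 39, 30]
Partition 4: pivot=30 at index 5 -> [-4, -1, 3, 6, 23, 30, 39]


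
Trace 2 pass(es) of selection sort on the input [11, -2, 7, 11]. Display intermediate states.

Pass 1: Select minimum -2 at index 1, swap -> [-2, 11, 7, 11]
Pass 2: Select minimum 7 at index 2, swap -> [-2, 7, 11, 11]


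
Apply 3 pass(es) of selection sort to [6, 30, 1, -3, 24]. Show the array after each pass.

Pass 1: Select minimum -3 at index 3, swap -> [-3, 30, 1, 6, 24]
Pass 2: Select minimum 1 at index 2, swap -> [-3, 1, 30, 6, 24]
Pass 3: Select minimum 6 at index 3, swap -> [-3, 1, 6, 30, 24]


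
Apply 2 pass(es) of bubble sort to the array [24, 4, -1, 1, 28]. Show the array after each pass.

After pass 1: [4, -1, 1, 24, 28] (3 swaps)
After pass 2: [-1, 1, 4, 24, 28] (2 swaps)
Total swaps: 5


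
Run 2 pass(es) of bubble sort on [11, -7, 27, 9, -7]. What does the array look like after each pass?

After pass 1: [-7, 11, 9, -7, 27] (3 swaps)
After pass 2: [-7, 9, -7, 11, 27] (2 swaps)
Total swaps: 5


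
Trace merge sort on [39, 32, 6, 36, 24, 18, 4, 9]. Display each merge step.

Divide and conquer:
  Merge [39] + [32] -> [32, 39]
  Merge [6] + [36] -> [6, 36]
  Merge [32, 39] + [6, 36] -> [6, 32, 36, 39]
  Merge [24] + [18] -> [18, 24]
  Merge [4] + [9] -> [4, 9]
  Merge [18, 24] + [4, 9] -> [4, 9, 18, 24]
  Merge [6, 32, 36, 39] + [4, 9, 18, 24] -> [4, 6, 9, 18, 24, 32, 36, 39]


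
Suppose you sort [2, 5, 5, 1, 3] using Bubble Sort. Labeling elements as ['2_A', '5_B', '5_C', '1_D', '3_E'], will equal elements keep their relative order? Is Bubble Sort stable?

Trace Bubble Sort on the labeled array (the key is the number; the letter only tracks identity):
  After pass 1: [2_A, 5_B, 1_D, 3_E, 5_C]
  After pass 2: [2_A, 1_D, 3_E, 5_B, 5_C]
  After pass 3: [1_D, 2_A, 3_E, 5_B, 5_C]
  After pass 4: [1_D, 2_A, 3_E, 5_B, 5_C] (no swaps, done)
Final order: [1_D, 2_A, 3_E, 5_B, 5_C]
Equal keys:
  value 5: originally 5_B, 5_C; after sorting 5_B, 5_C -> order preserved
All equal keys kept their original relative order. Bubble Sort is stable: it only swaps adjacent elements when the left one is strictly greater, so equal keys never move past each other.
Answer: Stable


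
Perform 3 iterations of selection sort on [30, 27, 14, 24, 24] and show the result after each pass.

Pass 1: Select minimum 14 at index 2, swap -> [14, 27, 30, 24, 24]
Pass 2: Select minimum 24 at index 3, swap -> [14, 24, 30, 27, 24]
Pass 3: Select minimum 24 at index 4, swap -> [14, 24, 24, 27, 30]


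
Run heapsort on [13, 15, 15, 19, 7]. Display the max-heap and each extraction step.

Build heap: [19, 15, 15, 13, 7]
Extract 19: [15, 13, 15, 7, 19]
Extract 15: [15, 13, 7, 15, 19]
Extract 15: [13, 7, 15, 15, 19]
Extract 13: [7, 13, 15, 15, 19]


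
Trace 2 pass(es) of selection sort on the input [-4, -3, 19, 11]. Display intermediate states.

Pass 1: Select minimum -4 at index 0, swap -> [-4, -3, 19, 11]
Pass 2: Select minimum -3 at index 1, swap -> [-4, -3, 19, 11]


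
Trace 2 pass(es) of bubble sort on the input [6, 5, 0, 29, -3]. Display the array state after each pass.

After pass 1: [5, 0, 6, -3, 29] (3 swaps)
After pass 2: [0, 5, -3, 6, 29] (2 swaps)
Total swaps: 5


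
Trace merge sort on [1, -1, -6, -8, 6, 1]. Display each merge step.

Divide and conquer:
  Merge [-1] + [-6] -> [-6, -1]
  Merge [1] + [-6, -1] -> [-6, -1, 1]
  Merge [6] + [1] -> [1, 6]
  Merge [-8] + [1, 6] -> [-8, 1, 6]
  Merge [-6, -1, 1] + [-8, 1, 6] -> [-8, -6, -1, 1, 1, 6]


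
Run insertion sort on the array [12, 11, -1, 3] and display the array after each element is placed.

First element 12 is already 'sorted'
Insert 11: shifted 1 elements -> [11, 12, -1, 3]
Insert -1: shifted 2 elements -> [-1, 11, 12, 3]
Insert 3: shifted 2 elements -> [-1, 3, 11, 12]


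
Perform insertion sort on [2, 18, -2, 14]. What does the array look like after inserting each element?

First element 2 is already 'sorted'
Insert 18: shifted 0 elements -> [2, 18, -2, 14]
Insert -2: shifted 2 elements -> [-2, 2, 18, 14]
Insert 14: shifted 1 elements -> [-2, 2, 14, 18]


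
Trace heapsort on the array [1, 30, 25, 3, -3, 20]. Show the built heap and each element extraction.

Build heap: [30, 3, 25, 1, -3, 20]
Extract 30: [25, 3, 20, 1, -3, 30]
Extract 25: [20, 3, -3, 1, 25, 30]
Extract 20: [3, 1, -3, 20, 25, 30]
Extract 3: [1, -3, 3, 20, 25, 30]
Extract 1: [-3, 1, 3, 20, 25, 30]


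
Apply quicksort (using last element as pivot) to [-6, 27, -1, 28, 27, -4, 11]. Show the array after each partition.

Partition 1: pivot=11 at index 3 -> [-6, -1, -4, 11, 27, 27, 28]
Partition 2: pivot=-4 at index 1 -> [-6, -4, -1, 11, 27, 27, 28]
Partition 3: pivot=28 at index 6 -> [-6, -4, -1, 11, 27, 27, 28]
Partition 4: pivot=27 at index 5 -> [-6, -4, -1, 11, 27, 27, 28]


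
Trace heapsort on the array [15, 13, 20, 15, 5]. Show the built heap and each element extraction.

Build heap: [20, 15, 15, 13, 5]
Extract 20: [15, 13, 15, 5, 20]
Extract 15: [15, 13, 5, 15, 20]
Extract 15: [13, 5, 15, 15, 20]
Extract 13: [5, 13, 15, 15, 20]


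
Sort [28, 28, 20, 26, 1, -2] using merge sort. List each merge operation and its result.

Divide and conquer:
  Merge [28] + [20] -> [20, 28]
  Merge [28] + [20, 28] -> [20, 28, 28]
  Merge [1] + [-2] -> [-2, 1]
  Merge [26] + [-2, 1] -> [-2, 1, 26]
  Merge [20, 28, 28] + [-2, 1, 26] -> [-2, 1, 20, 26, 28, 28]


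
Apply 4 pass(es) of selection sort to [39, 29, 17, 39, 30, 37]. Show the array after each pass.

Pass 1: Select minimum 17 at index 2, swap -> [17, 29, 39, 39, 30, 37]
Pass 2: Select minimum 29 at index 1, swap -> [17, 29, 39, 39, 30, 37]
Pass 3: Select minimum 30 at index 4, swap -> [17, 29, 30, 39, 39, 37]
Pass 4: Select minimum 37 at index 5, swap -> [17, 29, 30, 37, 39, 39]


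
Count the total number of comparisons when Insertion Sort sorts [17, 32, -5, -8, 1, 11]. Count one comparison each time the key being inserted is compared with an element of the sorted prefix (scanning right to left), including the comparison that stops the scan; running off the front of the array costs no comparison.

Insert 32: 17 <= 32 (stop) = 1 comparison(s) -> [17, 32, -5, -8, 1, 11]
Insert -5: 32 > -5 (shift), 17 > -5 (shift), reached front = 2 comparison(s) -> [-5, 17, 32, -8, 1, 11]
Insert -8: 32 > -8 (shift), 17 > -8 (shift), -5 > -8 (shift), reached front = 3 comparison(s) -> [-8, -5, 17, 32, 1, 11]
Insert 1: 32 > 1 (shift), 17 > 1 (shift), -5 <= 1 (stop) = 3 comparison(s) -> [-8, -5, 1, 17, 32, 11]
Insert 11: 32 > 11 (shift), 17 > 11 (shift), 1 <= 11 (stop) = 3 comparison(s) -> [-8, -5, 1, 11, 17, 32]
Total comparisons: 1 + 2 + 3 + 3 + 3 = 12


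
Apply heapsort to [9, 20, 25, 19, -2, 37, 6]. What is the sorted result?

Build heap: [37, 20, 25, 19, -2, 9, 6]
Extract 37: [25, 20, 9, 19, -2, 6, 37]
Extract 25: [20, 19, 9, 6, -2, 25, 37]
Extract 20: [19, 6, 9, -2, 20, 25, 37]
Extract 19: [9, 6, -2, 19, 20, 25, 37]
Extract 9: [6, -2, 9, 19, 20, 25, 37]
Extract 6: [-2, 6, 9, 19, 20, 25, 37]


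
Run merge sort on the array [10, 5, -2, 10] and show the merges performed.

Divide and conquer:
  Merge [10] + [5] -> [5, 10]
  Merge [-2] + [10] -> [-2, 10]
  Merge [5, 10] + [-2, 10] -> [-2, 5, 10, 10]


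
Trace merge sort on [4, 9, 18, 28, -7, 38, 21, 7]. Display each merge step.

Divide and conquer:
  Merge [4] + [9] -> [4, 9]
  Merge [18] + [28] -> [18, 28]
  Merge [4, 9] + [18, 28] -> [4, 9, 18, 28]
  Merge [-7] + [38] -> [-7, 38]
  Merge [21] + [7] -> [7, 21]
  Merge [-7, 38] + [7, 21] -> [-7, 7, 21, 38]
  Merge [4, 9, 18, 28] + [-7, 7, 21, 38] -> [-7, 4, 7, 9, 18, 21, 28, 38]


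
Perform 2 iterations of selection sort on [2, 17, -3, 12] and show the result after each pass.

Pass 1: Select minimum -3 at index 2, swap -> [-3, 17, 2, 12]
Pass 2: Select minimum 2 at index 2, swap -> [-3, 2, 17, 12]


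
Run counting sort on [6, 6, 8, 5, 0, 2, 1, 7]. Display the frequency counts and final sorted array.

Count array: [1, 1, 1, 0, 0, 1, 2, 1, 1]
(count[i] = number of elements equal to i)
Cumulative count: [1, 2, 3, 3, 3, 4, 6, 7, 8]
Sorted: [0, 1, 2, 5, 6, 6, 7, 8]


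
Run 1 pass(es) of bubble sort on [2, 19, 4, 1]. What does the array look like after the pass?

After pass 1: [2, 4, 1, 19] (2 swaps)
Total swaps: 2


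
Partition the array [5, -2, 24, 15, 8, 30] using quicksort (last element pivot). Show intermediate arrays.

Partition 1: pivot=30 at index 5 -> [5, -2, 24, 15, 8, 30]
Partition 2: pivot=8 at index 2 -> [5, -2, 8, 15, 24, 30]
Partition 3: pivot=-2 at index 0 -> [-2, 5, 8, 15, 24, 30]
Partition 4: pivot=24 at index 4 -> [-2, 5, 8, 15, 24, 30]


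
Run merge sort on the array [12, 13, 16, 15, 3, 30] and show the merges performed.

Divide and conquer:
  Merge [13] + [16] -> [13, 16]
  Merge [12] + [13, 16] -> [12, 13, 16]
  Merge [3] + [30] -> [3, 30]
  Merge [15] + [3, 30] -> [3, 15, 30]
  Merge [12, 13, 16] + [3, 15, 30] -> [3, 12, 13, 15, 16, 30]


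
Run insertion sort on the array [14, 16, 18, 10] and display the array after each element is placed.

First element 14 is already 'sorted'
Insert 16: shifted 0 elements -> [14, 16, 18, 10]
Insert 18: shifted 0 elements -> [14, 16, 18, 10]
Insert 10: shifted 3 elements -> [10, 14, 16, 18]


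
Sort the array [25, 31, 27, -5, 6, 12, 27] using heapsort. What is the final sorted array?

Build heap: [31, 25, 27, -5, 6, 12, 27]
Extract 31: [27, 25, 27, -5, 6, 12, 31]
Extract 27: [27, 25, 12, -5, 6, 27, 31]
Extract 27: [25, 6, 12, -5, 27, 27, 31]
Extract 25: [12, 6, -5, 25, 27, 27, 31]
Extract 12: [6, -5, 12, 25, 27, 27, 31]
Extract 6: [-5, 6, 12, 25, 27, 27, 31]


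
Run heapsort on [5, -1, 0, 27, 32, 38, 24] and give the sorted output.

Build heap: [38, 32, 24, 27, -1, 0, 5]
Extract 38: [32, 27, 24, 5, -1, 0, 38]
Extract 32: [27, 5, 24, 0, -1, 32, 38]
Extract 27: [24, 5, -1, 0, 27, 32, 38]
Extract 24: [5, 0, -1, 24, 27, 32, 38]
Extract 5: [0, -1, 5, 24, 27, 32, 38]
Extract 0: [-1, 0, 5, 24, 27, 32, 38]


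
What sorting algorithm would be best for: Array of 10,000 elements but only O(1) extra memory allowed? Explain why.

Best choice: Heapsort
Reason: Heapsort rearranges the array in place using O(1) auxiliary space and still guarantees O(n log n) time; quicksort partitions in place but needs Theta(log n) stack space for recursion (O(n) in the worst case), and mergesort requires O(n) auxiliary space


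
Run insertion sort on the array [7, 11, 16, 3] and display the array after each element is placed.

First element 7 is already 'sorted'
Insert 11: shifted 0 elements -> [7, 11, 16, 3]
Insert 16: shifted 0 elements -> [7, 11, 16, 3]
Insert 3: shifted 3 elements -> [3, 7, 11, 16]


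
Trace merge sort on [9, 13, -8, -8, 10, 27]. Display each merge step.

Divide and conquer:
  Merge [13] + [-8] -> [-8, 13]
  Merge [9] + [-8, 13] -> [-8, 9, 13]
  Merge [10] + [27] -> [10, 27]
  Merge [-8] + [10, 27] -> [-8, 10, 27]
  Merge [-8, 9, 13] + [-8, 10, 27] -> [-8, -8, 9, 10, 13, 27]


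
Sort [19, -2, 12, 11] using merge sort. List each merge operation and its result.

Divide and conquer:
  Merge [19] + [-2] -> [-2, 19]
  Merge [12] + [11] -> [11, 12]
  Merge [-2, 19] + [11, 12] -> [-2, 11, 12, 19]


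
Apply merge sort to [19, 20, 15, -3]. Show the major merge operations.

Divide and conquer:
  Merge [19] + [20] -> [19, 20]
  Merge [15] + [-3] -> [-3, 15]
  Merge [19, 20] + [-3, 15] -> [-3, 15, 19, 20]


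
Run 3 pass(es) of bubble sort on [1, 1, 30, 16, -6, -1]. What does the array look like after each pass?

After pass 1: [1, 1, 16, -6, -1, 30] (3 swaps)
After pass 2: [1, 1, -6, -1, 16, 30] (2 swaps)
After pass 3: [1, -6, -1, 1, 16, 30] (2 swaps)
Total swaps: 7


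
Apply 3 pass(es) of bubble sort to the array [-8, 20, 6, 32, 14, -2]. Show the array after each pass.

After pass 1: [-8, 6, 20, 14, -2, 32] (3 swaps)
After pass 2: [-8, 6, 14, -2, 20, 32] (2 swaps)
After pass 3: [-8, 6, -2, 14, 20, 32] (1 swaps)
Total swaps: 6


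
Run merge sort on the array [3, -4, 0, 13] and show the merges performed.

Divide and conquer:
  Merge [3] + [-4] -> [-4, 3]
  Merge [0] + [13] -> [0, 13]
  Merge [-4, 3] + [0, 13] -> [-4, 0, 3, 13]


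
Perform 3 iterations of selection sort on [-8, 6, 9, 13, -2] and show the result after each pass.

Pass 1: Select minimum -8 at index 0, swap -> [-8, 6, 9, 13, -2]
Pass 2: Select minimum -2 at index 4, swap -> [-8, -2, 9, 13, 6]
Pass 3: Select minimum 6 at index 4, swap -> [-8, -2, 6, 13, 9]


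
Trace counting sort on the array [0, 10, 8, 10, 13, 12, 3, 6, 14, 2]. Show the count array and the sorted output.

Count array: [1, 0, 1, 1, 0, 0, 1, 0, 1, 0, 2, 0, 1, 1, 1]
(count[i] = number of elements equal to i)
Cumulative count: [1, 1, 2, 3, 3, 3, 4, 4, 5, 5, 7, 7, 8, 9, 10]
Sorted: [0, 2, 3, 6, 8, 10, 10, 12, 13, 14]


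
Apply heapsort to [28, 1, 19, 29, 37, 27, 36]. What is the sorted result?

Build heap: [37, 29, 36, 28, 1, 27, 19]
Extract 37: [36, 29, 27, 28, 1, 19, 37]
Extract 36: [29, 28, 27, 19, 1, 36, 37]
Extract 29: [28, 19, 27, 1, 29, 36, 37]
Extract 28: [27, 19, 1, 28, 29, 36, 37]
Extract 27: [19, 1, 27, 28, 29, 36, 37]
Extract 19: [1, 19, 27, 28, 29, 36, 37]


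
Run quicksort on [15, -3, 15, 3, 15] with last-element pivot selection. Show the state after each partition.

Partition 1: pivot=15 at index 4 -> [15, -3, 15, 3, 15]
Partition 2: pivot=3 at index 1 -> [-3, 3, 15, 15, 15]
Partition 3: pivot=15 at index 3 -> [-3, 3, 15, 15, 15]


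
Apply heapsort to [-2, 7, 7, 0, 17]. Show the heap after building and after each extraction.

Build heap: [17, 7, 7, 0, -2]
Extract 17: [7, 0, 7, -2, 17]
Extract 7: [7, 0, -2, 7, 17]
Extract 7: [0, -2, 7, 7, 17]
Extract 0: [-2, 0, 7, 7, 17]


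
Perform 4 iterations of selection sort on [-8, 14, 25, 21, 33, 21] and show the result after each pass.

Pass 1: Select minimum -8 at index 0, swap -> [-8, 14, 25, 21, 33, 21]
Pass 2: Select minimum 14 at index 1, swap -> [-8, 14, 25, 21, 33, 21]
Pass 3: Select minimum 21 at index 3, swap -> [-8, 14, 21, 25, 33, 21]
Pass 4: Select minimum 21 at index 5, swap -> [-8, 14, 21, 21, 33, 25]


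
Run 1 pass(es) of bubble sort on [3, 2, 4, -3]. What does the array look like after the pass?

After pass 1: [2, 3, -3, 4] (2 swaps)
Total swaps: 2


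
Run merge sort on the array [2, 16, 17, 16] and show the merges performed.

Divide and conquer:
  Merge [2] + [16] -> [2, 16]
  Merge [17] + [16] -> [16, 17]
  Merge [2, 16] + [16, 17] -> [2, 16, 16, 17]


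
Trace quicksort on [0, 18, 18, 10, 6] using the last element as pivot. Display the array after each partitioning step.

Partition 1: pivot=6 at index 1 -> [0, 6, 18, 10, 18]
Partition 2: pivot=18 at index 4 -> [0, 6, 18, 10, 18]
Partition 3: pivot=10 at index 2 -> [0, 6, 10, 18, 18]


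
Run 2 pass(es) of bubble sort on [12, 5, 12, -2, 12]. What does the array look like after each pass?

After pass 1: [5, 12, -2, 12, 12] (2 swaps)
After pass 2: [5, -2, 12, 12, 12] (1 swaps)
Total swaps: 3


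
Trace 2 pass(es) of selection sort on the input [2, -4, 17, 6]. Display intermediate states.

Pass 1: Select minimum -4 at index 1, swap -> [-4, 2, 17, 6]
Pass 2: Select minimum 2 at index 1, swap -> [-4, 2, 17, 6]


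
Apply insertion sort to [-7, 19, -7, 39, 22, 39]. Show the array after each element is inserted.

First element -7 is already 'sorted'
Insert 19: shifted 0 elements -> [-7, 19, -7, 39, 22, 39]
Insert -7: shifted 1 elements -> [-7, -7, 19, 39, 22, 39]
Insert 39: shifted 0 elements -> [-7, -7, 19, 39, 22, 39]
Insert 22: shifted 1 elements -> [-7, -7, 19, 22, 39, 39]
Insert 39: shifted 0 elements -> [-7, -7, 19, 22, 39, 39]


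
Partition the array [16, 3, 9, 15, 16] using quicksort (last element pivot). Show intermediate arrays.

Partition 1: pivot=16 at index 4 -> [16, 3, 9, 15, 16]
Partition 2: pivot=15 at index 2 -> [3, 9, 15, 16, 16]
Partition 3: pivot=9 at index 1 -> [3, 9, 15, 16, 16]


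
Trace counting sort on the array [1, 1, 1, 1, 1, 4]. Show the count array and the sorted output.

Count array: [0, 5, 0, 0, 1]
(count[i] = number of elements equal to i)
Cumulative count: [0, 5, 5, 5, 6]
Sorted: [1, 1, 1, 1, 1, 4]


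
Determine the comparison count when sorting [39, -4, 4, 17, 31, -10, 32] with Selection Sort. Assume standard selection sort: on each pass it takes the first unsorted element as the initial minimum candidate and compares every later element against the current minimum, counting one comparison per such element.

Pass 1: scan indices 1..6 for the minimum = 6 comparison(s); min is -10, place at index 0 -> [-10, -4, 4, 17, 31, 39, 32]
Pass 2: scan indices 2..6 for the minimum = 5 comparison(s); min is -4, place at index 1 -> [-10, -4, 4, 17, 31, 39, 32]
Pass 3: scan indices 3..6 for the minimum = 4 comparison(s); min is 4, place at index 2 -> [-10, -4, 4, 17, 31, 39, 32]
Pass 4: scan indices 4..6 for the minimum = 3 comparison(s); min is 17, place at index 3 -> [-10, -4, 4, 17, 31, 39, 32]
Pass 5: scan indices 5..6 for the minimum = 2 comparison(s); min is 31, place at index 4 -> [-10, -4, 4, 17, 31, 39, 32]
Pass 6: scan indices 6..6 for the minimum = 1 comparison(s); min is 32, place at index 5 -> [-10, -4, 4, 17, 31, 32, 39]
Selection sort always scans the whole unsorted suffix, so the count is (n-1) + (n-2) + ... + 1 = n(n-1)/2 = 7*6/2 = 21 regardless of the input order.
Total comparisons: 6 + 5 + 4 + 3 + 2 + 1 = 21
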